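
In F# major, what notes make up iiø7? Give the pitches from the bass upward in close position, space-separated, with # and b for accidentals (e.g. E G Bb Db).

G# B D F#

iiø7 is the half-diminished supertonic seventh, borrowed from the parallel minor. In F# major that root is G#.
So the chord is G#-B-D-F#, a half-diminished seventh chord.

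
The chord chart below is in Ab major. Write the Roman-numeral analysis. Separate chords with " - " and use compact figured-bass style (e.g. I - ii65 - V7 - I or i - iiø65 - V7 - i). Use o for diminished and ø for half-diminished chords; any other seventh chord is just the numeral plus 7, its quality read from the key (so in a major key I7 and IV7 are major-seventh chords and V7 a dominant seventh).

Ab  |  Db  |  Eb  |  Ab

Ab has root Ab, degree 1 in Ab major, so I.
Db: major triad on Db = scale degree 4 → IV.
Eb: root Eb is the dominant; major triad there is V.
Ab: root Ab is the tonic; major triad there is I.

I - IV - V - I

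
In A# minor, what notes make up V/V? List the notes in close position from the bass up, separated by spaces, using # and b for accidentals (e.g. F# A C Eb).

The slash means an applied dominant: we want the dominant of V. In A# minor, V is E# major, and its dominant is built on B#.
Building a major triad on B# gives B#-D##-F##.

B# D## F##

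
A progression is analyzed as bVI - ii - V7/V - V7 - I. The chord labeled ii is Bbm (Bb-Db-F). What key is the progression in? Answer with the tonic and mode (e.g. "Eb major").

Ab major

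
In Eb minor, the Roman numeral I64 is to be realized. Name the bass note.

Bb

I in Eb minor has root Eb; the chord is Eb-G-Bb.
The figure 64 means second inversion — the fifth is in the bass.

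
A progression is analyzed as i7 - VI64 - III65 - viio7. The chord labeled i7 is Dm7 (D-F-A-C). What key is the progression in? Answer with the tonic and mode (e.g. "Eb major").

The anchor chord is a minor seventh chord on D, labeled i7.
If D is scale degree 1 and the mode makes that degree carry a minor seventh chord, the tonic is D and the mode is minor.

D minor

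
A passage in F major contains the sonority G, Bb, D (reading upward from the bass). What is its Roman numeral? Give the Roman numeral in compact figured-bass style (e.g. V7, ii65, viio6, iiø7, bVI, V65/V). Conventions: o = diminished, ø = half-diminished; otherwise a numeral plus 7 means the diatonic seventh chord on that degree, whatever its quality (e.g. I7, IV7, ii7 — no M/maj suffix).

ii

Stacked in thirds the chord is G-Bb-D: a minor triad on G.
G is scale degree 2 in F major, and a minor triad on that degree is written ii.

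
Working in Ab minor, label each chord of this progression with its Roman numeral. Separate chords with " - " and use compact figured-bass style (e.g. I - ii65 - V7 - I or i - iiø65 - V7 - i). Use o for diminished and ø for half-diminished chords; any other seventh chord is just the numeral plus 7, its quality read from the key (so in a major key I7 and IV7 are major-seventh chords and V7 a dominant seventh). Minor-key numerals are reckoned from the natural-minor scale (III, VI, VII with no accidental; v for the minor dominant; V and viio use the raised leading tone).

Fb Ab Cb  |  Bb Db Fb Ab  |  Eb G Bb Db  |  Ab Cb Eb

VI - iiø7 - V7 - i

Fb-Ab-Cb has root Fb, degree 6 in Ab minor, so VI.
Bb-Db-Fb-Ab: half-diminished seventh chord on Bb = scale degree 2 → iiø7.
Eb-G-Bb-Db: dominant seventh chord on Eb = scale degree 5 → V7.
Ab-Cb-Eb: minor triad on Ab = scale degree 1 → i.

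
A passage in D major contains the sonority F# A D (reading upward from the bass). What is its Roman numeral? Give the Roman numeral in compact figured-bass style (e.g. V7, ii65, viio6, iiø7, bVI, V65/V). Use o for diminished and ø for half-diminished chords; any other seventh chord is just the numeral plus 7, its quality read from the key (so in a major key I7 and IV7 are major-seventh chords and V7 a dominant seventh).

Stacked in thirds the chord is D-F#-A: a major triad on D.
In D major, D is the tonic; the diatonic major triad there is I.
With F# in the bass the chord is in first inversion, so the figured bass is 6.

I6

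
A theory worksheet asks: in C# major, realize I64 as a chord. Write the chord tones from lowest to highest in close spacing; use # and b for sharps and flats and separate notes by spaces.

The numeral's case and figure indicate a major triad. In C# major its root, scale degree 1, is C#.
That chord is spelled C#-E#-G#.
With the 64 figure the chord is in second inversion; from the bass G# upward in close position it reads G#-C#-E#.

G# C# E#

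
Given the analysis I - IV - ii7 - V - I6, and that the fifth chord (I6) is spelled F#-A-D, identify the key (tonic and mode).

D major

The chord D/F# is a major triad rooted on D; its label is I6.
If D is scale degree 1 and the mode makes that degree carry a major triad, the tonic is D and the mode is major.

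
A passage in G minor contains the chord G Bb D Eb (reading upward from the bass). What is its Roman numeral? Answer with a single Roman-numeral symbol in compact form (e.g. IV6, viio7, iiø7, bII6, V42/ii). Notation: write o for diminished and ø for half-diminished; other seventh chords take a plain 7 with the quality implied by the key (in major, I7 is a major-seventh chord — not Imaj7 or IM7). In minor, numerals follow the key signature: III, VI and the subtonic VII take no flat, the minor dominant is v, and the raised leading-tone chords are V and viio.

VI65

The pitches Eb-G-Bb-D form a major seventh chord rooted on Eb.
Eb is scale degree 6 in G minor, and a major seventh chord on that degree is written VI7.
With G in the bass the chord is in first inversion, so the figured bass is 65.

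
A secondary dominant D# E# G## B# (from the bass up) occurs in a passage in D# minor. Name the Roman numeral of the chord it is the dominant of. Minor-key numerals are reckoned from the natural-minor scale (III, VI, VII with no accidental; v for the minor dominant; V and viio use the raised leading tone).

V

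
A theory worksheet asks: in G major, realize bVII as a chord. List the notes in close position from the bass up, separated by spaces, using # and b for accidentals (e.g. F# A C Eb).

F A C

Scale degree 7 in G major is F#; lowering it a half step gives F. bVII is a major triad on the lowered seventh degree (the subtonic), borrowed from the parallel minor.
So the chord is F-A-C, a major triad.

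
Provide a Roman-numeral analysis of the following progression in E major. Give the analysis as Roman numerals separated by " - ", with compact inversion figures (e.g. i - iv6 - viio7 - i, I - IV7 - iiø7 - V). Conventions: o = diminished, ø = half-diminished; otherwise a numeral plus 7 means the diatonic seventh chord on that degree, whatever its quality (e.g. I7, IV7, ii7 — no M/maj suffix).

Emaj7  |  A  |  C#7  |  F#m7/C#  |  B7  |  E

Emaj7 has root E, degree 1 in E major, so I7.
A has root A, degree 4 in E major, so IV.
C#7 is the secondary dominant of ii (dominant seventh chord on C#): V7/ii.
F#m7/C#: minor seventh chord on F# = scale degree 2 → ii43.
B7: dominant seventh chord on B = scale degree 5 → V7.
E: major triad on E = scale degree 1 → I.

I7 - IV - V7/ii - ii43 - V7 - I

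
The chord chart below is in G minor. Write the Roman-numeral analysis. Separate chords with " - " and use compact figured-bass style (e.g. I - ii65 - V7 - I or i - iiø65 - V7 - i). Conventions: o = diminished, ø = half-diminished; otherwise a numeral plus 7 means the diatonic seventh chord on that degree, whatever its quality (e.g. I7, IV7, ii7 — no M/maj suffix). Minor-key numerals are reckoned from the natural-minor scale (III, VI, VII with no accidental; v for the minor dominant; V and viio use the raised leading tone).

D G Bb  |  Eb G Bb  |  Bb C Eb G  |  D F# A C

i64 - VI - iv42 - V7

D-G-Bb: root G is the tonic; minor triad there is i64.
Eb-G-Bb: major triad on Eb = scale degree 6 → VI.
Bb-C-Eb-G: minor seventh chord on C = scale degree 4 → iv42.
D-F#-A-C: root D is the dominant; dominant seventh chord there is V7.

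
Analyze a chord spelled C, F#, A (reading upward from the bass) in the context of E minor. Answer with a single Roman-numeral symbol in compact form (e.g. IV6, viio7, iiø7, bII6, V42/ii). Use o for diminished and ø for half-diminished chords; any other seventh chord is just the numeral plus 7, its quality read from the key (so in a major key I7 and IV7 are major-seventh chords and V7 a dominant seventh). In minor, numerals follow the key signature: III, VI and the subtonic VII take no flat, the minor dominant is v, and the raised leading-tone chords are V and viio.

Stacked in thirds the chord is F#-A-C: a diminished triad on F#.
In E minor, F# is the supertonic; the diatonic diminished triad there is iio.
With C in the bass the chord is in second inversion, so the figured bass is 64.

iio64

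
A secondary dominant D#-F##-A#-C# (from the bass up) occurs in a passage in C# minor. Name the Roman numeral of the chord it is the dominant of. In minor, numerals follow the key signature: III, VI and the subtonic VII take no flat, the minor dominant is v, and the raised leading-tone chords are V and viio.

The chord is a dominant seventh chord on D#.
A dominant resolves down a perfect fifth: D# → G#. In C# minor, G# is scale degree 5, i.e. V.

V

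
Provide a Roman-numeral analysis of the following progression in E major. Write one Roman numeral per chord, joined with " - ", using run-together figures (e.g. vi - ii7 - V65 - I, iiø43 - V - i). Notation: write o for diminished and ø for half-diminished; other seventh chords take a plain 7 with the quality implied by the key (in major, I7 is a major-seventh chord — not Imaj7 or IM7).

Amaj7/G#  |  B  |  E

Amaj7/G#: root A is the subdominant; major seventh chord there is IV42.
B has root B, degree 5 in E major, so V.
E: root E is the tonic; major triad there is I.

IV42 - V - I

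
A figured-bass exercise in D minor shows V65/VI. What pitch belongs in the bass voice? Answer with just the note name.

A

The applied chord V65/VI is rooted on F: F-A-C-Eb.
The figure 65 means first inversion — the third is in the bass.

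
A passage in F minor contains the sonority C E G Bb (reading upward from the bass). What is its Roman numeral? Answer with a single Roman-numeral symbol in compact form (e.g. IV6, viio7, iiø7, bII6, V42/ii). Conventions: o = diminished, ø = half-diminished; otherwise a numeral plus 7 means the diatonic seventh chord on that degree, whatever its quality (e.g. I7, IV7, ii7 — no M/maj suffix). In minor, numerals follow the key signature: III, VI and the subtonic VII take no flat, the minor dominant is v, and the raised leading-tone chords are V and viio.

V7

The pitches C-E-G-Bb form a dominant seventh chord rooted on C.
In F minor, C is the dominant; the diatonic dominant seventh chord there is V7.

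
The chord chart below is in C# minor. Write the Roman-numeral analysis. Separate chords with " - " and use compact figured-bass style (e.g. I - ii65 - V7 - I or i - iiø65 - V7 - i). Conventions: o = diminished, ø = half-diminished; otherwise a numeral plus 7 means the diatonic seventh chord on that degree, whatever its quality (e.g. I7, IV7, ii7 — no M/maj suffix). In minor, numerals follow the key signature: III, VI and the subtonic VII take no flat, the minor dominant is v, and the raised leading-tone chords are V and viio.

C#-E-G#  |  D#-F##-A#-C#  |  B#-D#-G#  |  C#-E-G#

C#-E-G#: root C# is the tonic; minor triad there is i.
D#-F##-A#-C#: chromatic; D# is V of V, so V7/V.
B#-D#-G#: root G# is the dominant; major triad there is V6.
C#-E-G#: root C# is the tonic; minor triad there is i.

i - V7/V - V6 - i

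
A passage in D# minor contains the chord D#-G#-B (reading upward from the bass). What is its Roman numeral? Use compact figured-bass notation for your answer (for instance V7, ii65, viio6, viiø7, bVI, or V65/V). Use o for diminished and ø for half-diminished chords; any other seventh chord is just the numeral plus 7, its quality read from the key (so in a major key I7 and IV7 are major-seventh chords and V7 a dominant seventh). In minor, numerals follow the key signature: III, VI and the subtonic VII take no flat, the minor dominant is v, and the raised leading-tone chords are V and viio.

The pitches G#-B-D# form a minor triad rooted on G#.
In D# minor, G# is the subdominant; the diatonic minor triad there is iv.
With D# in the bass the chord is in second inversion, so the figured bass is 64.

iv64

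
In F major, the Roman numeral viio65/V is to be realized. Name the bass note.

D

The applied chord viio65/V is rooted on B: B-D-F-Ab.
The figure 65 means first inversion — the third is in the bass.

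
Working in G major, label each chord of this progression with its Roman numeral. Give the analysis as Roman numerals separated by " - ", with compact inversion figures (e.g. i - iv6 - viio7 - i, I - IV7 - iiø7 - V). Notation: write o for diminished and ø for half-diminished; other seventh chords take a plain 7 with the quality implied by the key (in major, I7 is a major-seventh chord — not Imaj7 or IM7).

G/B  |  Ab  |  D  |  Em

I6 - bII - V - vi

G/B: major triad on G = scale degree 1 → I6.
Ab: Ab with this quality isn't in the key; a major triad on b2 is the Neapolitan chord, bII.
D: major triad on D = scale degree 5 → V.
Em: minor triad on E = scale degree 6 → vi.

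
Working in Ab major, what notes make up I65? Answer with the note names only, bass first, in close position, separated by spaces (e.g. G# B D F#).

The numeral's case and figure indicate a major seventh chord. In Ab major its root, the first degree, is Ab.
That chord is spelled Ab-C-Eb-G.
With the 65 figure the chord is in first inversion; from the bass C upward in close position it reads C-Eb-G-Ab.

C Eb G Ab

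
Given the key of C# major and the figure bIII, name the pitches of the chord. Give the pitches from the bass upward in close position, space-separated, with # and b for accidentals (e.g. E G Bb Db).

E G# B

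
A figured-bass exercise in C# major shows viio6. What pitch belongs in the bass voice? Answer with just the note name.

viio in C# major has root B#; the chord is B#-D#-F#.
The figure 6 means first inversion — the third is in the bass.

D#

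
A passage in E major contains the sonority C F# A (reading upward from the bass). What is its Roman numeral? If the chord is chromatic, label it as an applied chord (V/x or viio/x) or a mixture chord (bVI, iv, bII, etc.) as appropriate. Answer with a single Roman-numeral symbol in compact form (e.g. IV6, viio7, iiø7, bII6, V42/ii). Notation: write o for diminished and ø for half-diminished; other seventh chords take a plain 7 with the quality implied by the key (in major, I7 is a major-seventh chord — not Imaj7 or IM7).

iio64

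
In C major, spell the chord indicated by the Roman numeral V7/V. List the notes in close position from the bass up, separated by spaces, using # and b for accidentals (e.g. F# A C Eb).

D F# A C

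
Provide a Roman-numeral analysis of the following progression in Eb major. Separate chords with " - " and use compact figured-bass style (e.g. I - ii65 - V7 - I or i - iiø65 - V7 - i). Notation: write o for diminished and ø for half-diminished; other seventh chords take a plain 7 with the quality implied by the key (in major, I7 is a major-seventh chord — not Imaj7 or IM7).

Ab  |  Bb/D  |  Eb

Ab: root Ab is the subdominant; major triad there is IV.
Bb/D has root Bb, degree 5 in Eb major, so V6.
Eb: major triad on Eb = scale degree 1 → I.

IV - V6 - I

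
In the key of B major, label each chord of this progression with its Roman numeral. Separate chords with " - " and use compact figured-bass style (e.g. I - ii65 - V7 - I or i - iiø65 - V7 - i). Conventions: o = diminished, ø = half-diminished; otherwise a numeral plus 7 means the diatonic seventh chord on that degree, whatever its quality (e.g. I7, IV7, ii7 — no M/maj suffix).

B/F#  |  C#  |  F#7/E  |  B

I64 - V/V - V42 - I

B/F# has root B, degree 1 in B major, so I64.
C# is the secondary dominant of V (major triad on C#): V/V.
F#7/E: root F# is the dominant; dominant seventh chord there is V42.
B: root B is the tonic; major triad there is I.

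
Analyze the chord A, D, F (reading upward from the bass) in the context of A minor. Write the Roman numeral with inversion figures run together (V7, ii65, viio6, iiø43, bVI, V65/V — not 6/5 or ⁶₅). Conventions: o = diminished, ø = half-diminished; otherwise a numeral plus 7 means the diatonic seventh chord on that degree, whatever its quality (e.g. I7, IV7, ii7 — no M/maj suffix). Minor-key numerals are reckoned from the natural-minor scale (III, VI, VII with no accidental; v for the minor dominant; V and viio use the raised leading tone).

iv64

The pitches D-F-A form a minor triad rooted on D.
D is scale degree 4 in A minor, and a minor triad on that degree is written iv.
With A in the bass the chord is in second inversion, so the figured bass is 64.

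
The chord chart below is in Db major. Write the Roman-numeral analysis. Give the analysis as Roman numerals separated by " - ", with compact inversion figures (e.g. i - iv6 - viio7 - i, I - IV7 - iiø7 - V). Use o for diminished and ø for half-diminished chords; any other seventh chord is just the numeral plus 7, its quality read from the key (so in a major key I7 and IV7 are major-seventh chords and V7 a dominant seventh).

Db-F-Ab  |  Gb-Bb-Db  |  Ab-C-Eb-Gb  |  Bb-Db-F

I - IV - V7 - vi

Db-F-Ab: root Db is the tonic; major triad there is I.
Gb-Bb-Db: root Gb is the subdominant; major triad there is IV.
Ab-C-Eb-Gb: root Ab is the dominant; dominant seventh chord there is V7.
Bb-Db-F has root Bb, degree 6 in Db major, so vi.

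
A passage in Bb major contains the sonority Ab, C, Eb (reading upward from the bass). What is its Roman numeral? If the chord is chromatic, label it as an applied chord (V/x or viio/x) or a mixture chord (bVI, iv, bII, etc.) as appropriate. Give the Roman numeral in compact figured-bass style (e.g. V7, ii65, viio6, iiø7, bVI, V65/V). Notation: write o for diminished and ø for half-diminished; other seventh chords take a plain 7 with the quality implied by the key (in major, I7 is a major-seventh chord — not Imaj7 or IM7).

The pitches Ab-C-Eb form a major triad rooted on Ab.
Ab is the lowered seventh degree of Bb major (diatonic 7 would be A). This is a major triad on the lowered seventh degree (the subtonic), borrowed from the parallel minor.

bVII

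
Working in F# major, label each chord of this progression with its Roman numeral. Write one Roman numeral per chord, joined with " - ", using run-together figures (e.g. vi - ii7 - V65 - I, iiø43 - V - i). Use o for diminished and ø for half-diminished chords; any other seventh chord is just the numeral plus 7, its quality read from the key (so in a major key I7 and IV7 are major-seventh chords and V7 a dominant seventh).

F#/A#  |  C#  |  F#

F#/A# has root F#, degree 1 in F# major, so I6.
C# has root C#, degree 5 in F# major, so V.
F#: major triad on F# = scale degree 1 → I.

I6 - V - I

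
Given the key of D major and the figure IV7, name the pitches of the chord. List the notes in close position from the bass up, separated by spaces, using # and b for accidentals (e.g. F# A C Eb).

G B D F#

The numeral's case and figure indicate a major seventh chord. In D major its root, scale degree 4, is G.
Stacking thirds from G gives G-B-D-F#.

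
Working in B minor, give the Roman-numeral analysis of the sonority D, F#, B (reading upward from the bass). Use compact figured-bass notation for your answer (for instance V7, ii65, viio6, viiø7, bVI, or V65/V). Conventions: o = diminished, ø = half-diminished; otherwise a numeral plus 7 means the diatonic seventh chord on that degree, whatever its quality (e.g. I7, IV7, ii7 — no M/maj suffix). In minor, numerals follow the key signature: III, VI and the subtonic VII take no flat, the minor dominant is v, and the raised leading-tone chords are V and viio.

i6

The pitches B-D-F# form a minor triad rooted on B.
B is scale degree 1 in B minor, and a minor triad on that degree is written i.
With D in the bass the chord is in first inversion, so the figured bass is 6.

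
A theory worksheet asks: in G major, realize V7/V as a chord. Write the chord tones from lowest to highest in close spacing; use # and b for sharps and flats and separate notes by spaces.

A C# E G

V7/V is a secondary dominant — the dominant seventh of V. V in G major is D, so the applied chord's root is A, a perfect fifth above.
Building a dominant seventh chord on A gives A-C#-E-G.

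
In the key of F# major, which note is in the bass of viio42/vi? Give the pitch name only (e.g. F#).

B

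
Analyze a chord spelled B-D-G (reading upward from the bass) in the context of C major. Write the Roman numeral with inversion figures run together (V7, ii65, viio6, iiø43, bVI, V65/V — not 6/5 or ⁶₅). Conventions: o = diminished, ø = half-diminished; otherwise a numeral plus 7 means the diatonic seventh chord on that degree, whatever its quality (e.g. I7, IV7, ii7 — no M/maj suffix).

The pitches G-B-D form a major triad rooted on G.
G is scale degree 5 in C major, and a major triad on that degree is written V.
With B in the bass the chord is in first inversion, so the figured bass is 6.

V6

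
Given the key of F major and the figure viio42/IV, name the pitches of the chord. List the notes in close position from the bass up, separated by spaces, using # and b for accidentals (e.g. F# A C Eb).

Gb A C Eb

viio42/IV is a secondary leading-tone chord. The target IV is Bb in F major; the applied chord is rooted a semitone below, on A.
Building a fully diminished seventh chord on A gives A-C-Eb-Gb.
With the 42 figure the chord is in third inversion; from the bass Gb upward in close position it reads Gb-A-C-Eb.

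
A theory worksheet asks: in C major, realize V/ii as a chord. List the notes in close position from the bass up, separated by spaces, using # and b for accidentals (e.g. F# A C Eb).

The slash means an applied dominant: we want the dominant of ii. In C major, ii is D minor, and its dominant is built on A.
Building a major triad on A gives A-C#-E.

A C# E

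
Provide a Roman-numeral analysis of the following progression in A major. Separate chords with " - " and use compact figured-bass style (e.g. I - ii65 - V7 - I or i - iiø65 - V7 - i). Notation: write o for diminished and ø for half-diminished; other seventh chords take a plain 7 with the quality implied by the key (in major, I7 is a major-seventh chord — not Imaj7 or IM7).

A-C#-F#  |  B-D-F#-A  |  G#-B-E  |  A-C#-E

vi6 - ii7 - V6 - I

A-C#-F# has root F#, degree 6 in A major, so vi6.
B-D-F#-A: root B is the supertonic; minor seventh chord there is ii7.
G#-B-E has root E, degree 5 in A major, so V6.
A-C#-E has root A, degree 1 in A major, so I.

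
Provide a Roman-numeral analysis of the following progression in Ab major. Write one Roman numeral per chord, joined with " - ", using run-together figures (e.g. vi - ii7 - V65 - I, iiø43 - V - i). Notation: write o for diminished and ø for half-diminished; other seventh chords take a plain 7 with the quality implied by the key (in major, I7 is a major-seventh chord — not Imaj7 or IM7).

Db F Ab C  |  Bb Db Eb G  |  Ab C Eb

IV7 - V43 - I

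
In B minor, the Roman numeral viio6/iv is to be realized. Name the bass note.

The applied chord viio6/iv is rooted on D#: D#-F#-A.
The figure 6 means first inversion — the third is in the bass.

F#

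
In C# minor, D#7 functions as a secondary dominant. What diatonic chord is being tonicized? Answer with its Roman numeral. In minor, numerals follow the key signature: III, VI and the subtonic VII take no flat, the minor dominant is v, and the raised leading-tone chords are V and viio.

V

The chord is a dominant seventh chord on D#.
A dominant resolves down a perfect fifth: D# → G#. In C# minor, G# is scale degree 5, i.e. V.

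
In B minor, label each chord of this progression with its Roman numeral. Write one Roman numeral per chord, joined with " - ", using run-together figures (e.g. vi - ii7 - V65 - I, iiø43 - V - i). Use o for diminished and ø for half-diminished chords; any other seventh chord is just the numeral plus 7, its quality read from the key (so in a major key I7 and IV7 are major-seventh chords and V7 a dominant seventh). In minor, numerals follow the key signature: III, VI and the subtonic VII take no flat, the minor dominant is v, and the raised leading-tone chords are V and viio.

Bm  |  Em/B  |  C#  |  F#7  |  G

Bm: minor triad on B = scale degree 1 → i.
Em/B has root E, degree 4 in B minor, so iv64.
C#: a major triad on C#, the applied dominant of V → V/V.
F#7: root F# is the dominant; dominant seventh chord there is V7.
G has root G, degree 6 in B minor, so VI.

i - iv64 - V/V - V7 - VI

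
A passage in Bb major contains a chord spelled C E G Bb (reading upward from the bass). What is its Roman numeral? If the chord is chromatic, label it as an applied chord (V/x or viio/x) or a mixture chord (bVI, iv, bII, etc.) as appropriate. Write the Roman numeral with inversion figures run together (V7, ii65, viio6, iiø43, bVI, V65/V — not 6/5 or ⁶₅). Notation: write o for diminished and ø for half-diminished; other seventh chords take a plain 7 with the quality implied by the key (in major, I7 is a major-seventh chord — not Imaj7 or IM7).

Stacked in thirds the chord is C-E-G-Bb: a dominant seventh chord on C.
C is not a diatonic chord root with this quality in Bb major, but it lies a perfect fifth above F (V), so the chord functions as an applied dominant of V.

V7/V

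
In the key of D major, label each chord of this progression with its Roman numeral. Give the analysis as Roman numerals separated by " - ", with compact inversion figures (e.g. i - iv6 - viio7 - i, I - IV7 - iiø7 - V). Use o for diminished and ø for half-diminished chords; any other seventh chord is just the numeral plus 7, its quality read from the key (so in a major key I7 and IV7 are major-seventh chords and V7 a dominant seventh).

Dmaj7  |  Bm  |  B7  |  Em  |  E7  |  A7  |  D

Dmaj7: major seventh chord on D = scale degree 1 → I7.
Bm: root B is the submediant; minor triad there is vi.
B7 is the secondary dominant of ii (dominant seventh chord on B): V7/ii.
Em: root E is the supertonic; minor triad there is ii.
E7: a dominant seventh chord on E, the applied dominant of V → V7/V.
A7 has root A, degree 5 in D major, so V7.
D: major triad on D = scale degree 1 → I.

I7 - vi - V7/ii - ii - V7/V - V7 - I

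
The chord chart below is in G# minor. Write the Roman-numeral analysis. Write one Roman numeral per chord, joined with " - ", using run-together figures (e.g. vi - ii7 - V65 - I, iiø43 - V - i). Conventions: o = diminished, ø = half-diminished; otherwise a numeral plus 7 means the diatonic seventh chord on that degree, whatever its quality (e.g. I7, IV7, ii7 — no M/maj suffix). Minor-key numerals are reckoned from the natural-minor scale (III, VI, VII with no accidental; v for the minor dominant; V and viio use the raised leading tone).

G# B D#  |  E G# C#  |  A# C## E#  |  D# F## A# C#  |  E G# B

i - iv6 - V/V - V7 - VI

G#-B-D#: minor triad on G# = scale degree 1 → i.
E-G#-C#: root C# is the subdominant; minor triad there is iv6.
A#-C##-E#: chromatic; A# is V of V, so V/V.
D#-F##-A#-C#: dominant seventh chord on D# = scale degree 5 → V7.
E-G#-B has root E, degree 6 in G# minor, so VI.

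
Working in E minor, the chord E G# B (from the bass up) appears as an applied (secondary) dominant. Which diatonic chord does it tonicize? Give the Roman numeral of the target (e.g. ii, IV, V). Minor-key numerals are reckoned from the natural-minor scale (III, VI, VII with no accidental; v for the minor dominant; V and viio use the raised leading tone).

iv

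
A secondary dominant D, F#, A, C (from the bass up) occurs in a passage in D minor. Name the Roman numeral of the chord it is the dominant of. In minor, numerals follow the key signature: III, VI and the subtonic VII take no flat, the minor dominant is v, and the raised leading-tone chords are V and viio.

iv

The chord is a dominant seventh chord on D.
A dominant resolves down a perfect fifth: D → G. In D minor, G is scale degree 4, i.e. iv.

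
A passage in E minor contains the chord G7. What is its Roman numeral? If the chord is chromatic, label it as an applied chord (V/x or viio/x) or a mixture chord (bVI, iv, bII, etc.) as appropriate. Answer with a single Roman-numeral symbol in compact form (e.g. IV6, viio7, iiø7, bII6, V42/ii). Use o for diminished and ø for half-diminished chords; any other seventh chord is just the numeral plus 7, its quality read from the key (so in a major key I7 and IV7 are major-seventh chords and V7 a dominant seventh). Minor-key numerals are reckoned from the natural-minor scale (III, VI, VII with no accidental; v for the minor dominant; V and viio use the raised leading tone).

The pitches G-B-D-F form a dominant seventh chord rooted on G.
G is not a diatonic chord root with this quality in E minor, but it lies a perfect fifth above C (VI), so the chord functions as an applied dominant of VI.

V7/VI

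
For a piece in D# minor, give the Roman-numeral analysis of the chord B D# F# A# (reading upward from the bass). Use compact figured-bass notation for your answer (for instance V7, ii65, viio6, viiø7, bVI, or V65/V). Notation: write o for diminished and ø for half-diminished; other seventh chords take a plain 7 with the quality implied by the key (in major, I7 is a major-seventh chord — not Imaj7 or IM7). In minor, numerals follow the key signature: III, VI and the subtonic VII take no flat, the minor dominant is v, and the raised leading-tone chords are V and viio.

VI7

Stacked in thirds the chord is B-D#-F#-A#: a major seventh chord on B.
B is scale degree 6 in D# minor, and a major seventh chord on that degree is written VI7.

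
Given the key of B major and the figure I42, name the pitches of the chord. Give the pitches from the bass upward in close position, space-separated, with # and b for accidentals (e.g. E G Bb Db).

In B major, the tonic is B, and the diatonic chord built there is a major seventh chord.
Stacking thirds from B gives B-D#-F#-A#.
With the 42 figure the chord is in third inversion; from the bass A# upward in close position it reads A#-B-D#-F#.

A# B D# F#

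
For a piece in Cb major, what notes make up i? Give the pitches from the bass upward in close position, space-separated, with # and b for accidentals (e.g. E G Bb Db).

Cb Ebb Gb

i is the minor tonic, borrowed from the parallel minor. In Cb major that root is Cb.
So the chord is Cb-Ebb-Gb, a minor triad.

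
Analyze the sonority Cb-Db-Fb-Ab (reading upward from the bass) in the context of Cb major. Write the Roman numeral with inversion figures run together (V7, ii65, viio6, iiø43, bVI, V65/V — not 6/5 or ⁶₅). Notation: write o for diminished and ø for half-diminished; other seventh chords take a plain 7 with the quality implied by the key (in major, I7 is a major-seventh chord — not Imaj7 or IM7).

The pitches Db-Fb-Ab-Cb form a minor seventh chord rooted on Db.
In Cb major, Db is the supertonic; the diatonic minor seventh chord there is ii7.
With Cb in the bass the chord is in third inversion, so the figured bass is 42.

ii42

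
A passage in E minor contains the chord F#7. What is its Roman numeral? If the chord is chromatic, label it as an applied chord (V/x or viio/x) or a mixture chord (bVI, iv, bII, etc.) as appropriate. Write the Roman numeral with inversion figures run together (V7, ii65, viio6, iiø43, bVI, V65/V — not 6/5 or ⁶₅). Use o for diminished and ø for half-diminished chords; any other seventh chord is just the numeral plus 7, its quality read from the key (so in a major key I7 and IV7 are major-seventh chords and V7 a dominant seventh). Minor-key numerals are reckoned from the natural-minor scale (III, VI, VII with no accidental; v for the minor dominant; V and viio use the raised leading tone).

V7/V

Stacked in thirds the chord is F#-A#-C#-E: a dominant seventh chord on F#.
F# is not a diatonic chord root with this quality in E minor, but it lies a perfect fifth above B (V), so the chord functions as an applied dominant of V.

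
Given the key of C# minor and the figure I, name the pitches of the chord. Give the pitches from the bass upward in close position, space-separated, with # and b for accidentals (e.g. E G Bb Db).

C# E# G#

Scale degree 1 in C# minor is C#; here the chord built on it is altered to a major triad. I is the major tonic (Picardy third), borrowed from the parallel major.
So the chord is C#-E#-G#, a major triad.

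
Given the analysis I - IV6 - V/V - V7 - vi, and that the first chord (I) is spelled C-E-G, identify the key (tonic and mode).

The chord C is a major triad rooted on C; its label is I.
If C is scale degree 1 and the mode makes that degree carry a major triad, the tonic is C and the mode is major.

C major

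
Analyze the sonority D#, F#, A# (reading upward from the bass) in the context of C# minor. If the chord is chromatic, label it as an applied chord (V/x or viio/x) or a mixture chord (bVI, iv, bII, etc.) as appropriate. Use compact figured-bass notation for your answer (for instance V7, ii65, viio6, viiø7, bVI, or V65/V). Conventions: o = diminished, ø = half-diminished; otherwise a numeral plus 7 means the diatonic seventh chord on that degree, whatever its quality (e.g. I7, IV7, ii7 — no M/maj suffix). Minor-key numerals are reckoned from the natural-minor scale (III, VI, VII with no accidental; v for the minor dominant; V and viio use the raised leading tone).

Stacked in thirds the chord is D#-F#-A#: a minor triad on D#.
D# is the second degree of C# minor. This is the minor supertonic, borrowed from the parallel major (the Dorian ii).

ii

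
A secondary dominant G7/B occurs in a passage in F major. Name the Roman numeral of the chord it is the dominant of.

The chord is a dominant seventh chord on G.
A dominant resolves down a perfect fifth: G → C. In F major, C is scale degree 5, i.e. V.

V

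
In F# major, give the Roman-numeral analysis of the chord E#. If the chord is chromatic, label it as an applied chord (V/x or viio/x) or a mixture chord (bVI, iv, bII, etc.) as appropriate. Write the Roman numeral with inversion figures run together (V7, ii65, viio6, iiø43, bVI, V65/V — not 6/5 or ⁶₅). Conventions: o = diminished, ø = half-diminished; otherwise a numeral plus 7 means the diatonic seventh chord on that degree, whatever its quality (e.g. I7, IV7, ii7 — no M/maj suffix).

The pitches E#-G##-B# form a major triad rooted on E#.
E# is not a diatonic chord root with this quality in F# major, but it lies a perfect fifth above A# (iii), so the chord functions as an applied dominant of iii.

V/iii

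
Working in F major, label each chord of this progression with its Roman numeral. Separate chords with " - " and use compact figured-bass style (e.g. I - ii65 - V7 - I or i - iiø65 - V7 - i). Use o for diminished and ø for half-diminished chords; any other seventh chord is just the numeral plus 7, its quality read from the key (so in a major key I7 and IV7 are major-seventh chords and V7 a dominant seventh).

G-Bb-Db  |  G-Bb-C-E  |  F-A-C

iio - V43 - I

G-Bb-Db: diminished triad on G — chromatic; iio (borrowed from the parallel minor).
G-Bb-C-E has root C, degree 5 in F major, so V43.
F-A-C: root F is the tonic; major triad there is I.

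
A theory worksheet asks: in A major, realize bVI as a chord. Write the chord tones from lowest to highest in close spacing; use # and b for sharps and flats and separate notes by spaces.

bVI is a major triad on the lowered sixth degree, borrowed from the parallel minor. In A major that root is F.
So the chord is F-A-C, a major triad.

F A C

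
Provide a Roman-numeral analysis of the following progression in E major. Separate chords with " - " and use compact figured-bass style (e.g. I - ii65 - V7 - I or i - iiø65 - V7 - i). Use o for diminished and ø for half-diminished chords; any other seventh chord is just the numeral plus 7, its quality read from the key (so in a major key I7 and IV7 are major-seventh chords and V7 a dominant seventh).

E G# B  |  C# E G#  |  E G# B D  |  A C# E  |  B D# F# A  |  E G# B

E-G#-B: major triad on E = scale degree 1 → I.
C#-E-G#: root C# is the submediant; minor triad there is vi.
E-G#-B-D: a dominant seventh chord on E, the applied dominant of IV → V7/IV.
A-C#-E has root A, degree 4 in E major, so IV.
B-D#-F#-A: dominant seventh chord on B = scale degree 5 → V7.
E-G#-B: root E is the tonic; major triad there is I.

I - vi - V7/IV - IV - V7 - I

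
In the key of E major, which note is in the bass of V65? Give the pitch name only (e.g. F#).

D#

V in E major has root B; the chord is B-D#-F#-A.
The figure 65 means first inversion — the third is in the bass.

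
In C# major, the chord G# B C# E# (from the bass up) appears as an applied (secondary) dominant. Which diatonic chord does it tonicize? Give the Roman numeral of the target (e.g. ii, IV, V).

The chord is a dominant seventh chord on C#.
A dominant resolves down a perfect fifth: C# → F#. In C# major, F# is scale degree 4, i.e. IV.

IV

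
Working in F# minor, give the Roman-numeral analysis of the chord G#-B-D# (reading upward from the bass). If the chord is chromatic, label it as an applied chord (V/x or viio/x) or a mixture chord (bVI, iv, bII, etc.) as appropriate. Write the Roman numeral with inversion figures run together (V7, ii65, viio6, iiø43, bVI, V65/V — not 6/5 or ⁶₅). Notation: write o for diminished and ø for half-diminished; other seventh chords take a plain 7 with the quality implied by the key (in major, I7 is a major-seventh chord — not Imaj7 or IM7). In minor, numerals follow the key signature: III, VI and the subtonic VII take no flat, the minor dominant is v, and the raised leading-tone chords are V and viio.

The pitches G#-B-D# form a minor triad rooted on G#.
G# is the second degree of F# minor. This is the minor supertonic, borrowed from the parallel major (the Dorian ii).

ii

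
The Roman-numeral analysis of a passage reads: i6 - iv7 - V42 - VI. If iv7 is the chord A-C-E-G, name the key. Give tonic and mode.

E minor

iv7 is given as A-C-E-G — a minor seventh chord with root A.
Counting down 3 scale steps from A places the tonic on E; a minor seventh chord on degree 4 is diatonic only in minor.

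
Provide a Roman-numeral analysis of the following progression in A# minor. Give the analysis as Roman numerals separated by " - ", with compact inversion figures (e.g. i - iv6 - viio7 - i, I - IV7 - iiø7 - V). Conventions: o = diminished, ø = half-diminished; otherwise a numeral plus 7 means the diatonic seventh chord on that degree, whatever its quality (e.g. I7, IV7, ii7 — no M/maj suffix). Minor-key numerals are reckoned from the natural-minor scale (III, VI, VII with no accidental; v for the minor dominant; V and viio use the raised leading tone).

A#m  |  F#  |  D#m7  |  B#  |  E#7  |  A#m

A#m has root A#, degree 1 in A# minor, so i.
F# has root F#, degree 6 in A# minor, so VI.
D#m7 has root D#, degree 4 in A# minor, so iv7.
B#: a major triad on B#, the applied dominant of V → V/V.
E#7: root E# is the dominant; dominant seventh chord there is V7.
A#m: minor triad on A# = scale degree 1 → i.

i - VI - iv7 - V/V - V7 - i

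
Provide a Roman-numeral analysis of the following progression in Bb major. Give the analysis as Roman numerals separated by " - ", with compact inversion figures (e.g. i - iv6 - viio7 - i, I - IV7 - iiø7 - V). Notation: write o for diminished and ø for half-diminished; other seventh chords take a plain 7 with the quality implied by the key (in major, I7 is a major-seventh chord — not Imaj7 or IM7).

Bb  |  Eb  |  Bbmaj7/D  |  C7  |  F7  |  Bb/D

I - IV - I65 - V7/V - V7 - I6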